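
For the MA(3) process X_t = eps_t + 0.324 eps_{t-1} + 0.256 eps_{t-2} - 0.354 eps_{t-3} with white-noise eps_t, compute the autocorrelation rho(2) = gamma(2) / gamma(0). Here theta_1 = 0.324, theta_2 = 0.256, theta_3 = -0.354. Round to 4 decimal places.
\rho(2) = 0.1090

For an MA(q) process with theta_0 = 1, the autocovariance is
  gamma(k) = sigma^2 * sum_{i=0..q-k} theta_i * theta_{i+k},
and rho(k) = gamma(k) / gamma(0). Sigma^2 cancels.
  numerator   = (1)*(0.256) + (0.324)*(-0.354) = 0.141304.
  denominator = (1)^2 + (0.324)^2 + (0.256)^2 + (-0.354)^2 = 1.295828.
  rho(2) = 0.141304 / 1.295828 = 0.1090.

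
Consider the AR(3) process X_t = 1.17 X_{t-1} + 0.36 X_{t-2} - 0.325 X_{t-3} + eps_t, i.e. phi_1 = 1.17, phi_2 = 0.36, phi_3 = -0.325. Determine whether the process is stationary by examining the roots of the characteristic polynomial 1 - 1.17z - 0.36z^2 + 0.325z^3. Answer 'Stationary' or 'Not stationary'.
\text{Not stationary}

The AR(p) characteristic polynomial is P(z) = 1 - 1.17z - 0.36z^2 + 0.325z^3.
Stationarity requires all roots to lie outside the unit circle, i.e. |z| > 1 for every root.
Degree 3: look for a simple real root z0 first, then factor out (1 - z/z0) and solve the remaining quadratic.
Testing z0 = 0.8: P(0.8) = 1 + (-1.17)(0.8) + (-0.36)(0.8)^2 + (0.325)(0.8)^3
  = 1 + (-0.936) + (-0.2304) + (0.1664) = 0.  So z_0 = 0.8 is a root, |z_0| = 0.8.
Divide out the factor (1 - 1.25 z) = (1 - z/z0) (since 1/z0 = 1.25):
  P(z) = (1 - 1.25 z)(1 + (0.08) z + (-0.26) z^2)
  [check: z-coef 0.08 - (1.25) = -1.17; z^2-coef -0.26 - (1.25)(0.08) = -0.36; z^3-coef -(1.25)(-0.26) = 0.325.]
Remaining roots from the quadratic factor 1 + (0.08) z + (-0.26) z^2:
  Set 1 + (0.08) z + (-0.26) z^2 = 0, i.e. a z^2 + b z + c = 0 with a = -0.26, b = 0.08, c = 1.
  Discriminant D = b^2 - 4ac = (0.08)^2 - 4*(-0.26)*1 = 0.0064 - (-1.04) = 1.0464.
  D >= 0, so the roots are real: z = (-b +/- sqrt(D)) / (2a) = (-0.08 +/- 1.022937) / (-0.52).
    z_1 = (-0.08 + 1.022937) / (-0.52) = -1.8133,   |z_1| = 1.8133.
    z_2 = (-0.08 - 1.022937) / (-0.52) = 2.121,   |z_2| = 2.121.
Moduli of all roots: 0.8000, 1.8133, 2.1210.
All moduli strictly greater than 1? No.
Verdict: Not stationary.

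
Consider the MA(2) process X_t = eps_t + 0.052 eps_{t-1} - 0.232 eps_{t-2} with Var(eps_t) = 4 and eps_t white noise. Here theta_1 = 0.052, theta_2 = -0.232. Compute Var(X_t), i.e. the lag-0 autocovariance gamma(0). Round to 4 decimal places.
\gamma(0) = 4.2261

For an MA(q) process X_t = eps_t + sum_i theta_i eps_{t-i} with
Var(eps_t) = sigma^2, the variance is
  gamma(0) = sigma^2 * (1 + sum_i theta_i^2).
  sum_i theta_i^2 = (0.052)^2 + (-0.232)^2 = 0.002704 + 0.053824 = 0.056528.
  gamma(0) = 4 * (1 + 0.056528) = 4 * 1.056528 = 4.226112, which rounds to 4.2261.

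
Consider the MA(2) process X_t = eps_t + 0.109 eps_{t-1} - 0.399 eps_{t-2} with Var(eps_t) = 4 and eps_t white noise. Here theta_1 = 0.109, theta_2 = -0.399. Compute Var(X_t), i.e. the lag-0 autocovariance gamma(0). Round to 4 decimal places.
\gamma(0) = 4.6843

For an MA(q) process X_t = eps_t + sum_i theta_i eps_{t-i} with
Var(eps_t) = sigma^2, the variance is
  gamma(0) = sigma^2 * (1 + sum_i theta_i^2).
  sum_i theta_i^2 = (0.109)^2 + (-0.399)^2 = 0.011881 + 0.159201 = 0.171082.
  gamma(0) = 4 * (1 + 0.171082) = 4 * 1.171082 = 4.684328, which rounds to 4.6843.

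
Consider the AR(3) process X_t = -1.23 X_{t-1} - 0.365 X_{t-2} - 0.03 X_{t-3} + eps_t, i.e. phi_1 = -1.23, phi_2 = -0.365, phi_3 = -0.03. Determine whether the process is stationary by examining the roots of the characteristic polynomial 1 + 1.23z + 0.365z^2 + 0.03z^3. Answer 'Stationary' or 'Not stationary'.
\text{Stationary}

The AR(p) characteristic polynomial is P(z) = 1 + 1.23z + 0.365z^2 + 0.03z^3.
Stationarity requires all roots to lie outside the unit circle, i.e. |z| > 1 for every root.
Degree 3: look for a simple real root z0 first, then factor out (1 - z/z0) and solve the remaining quadratic.
Testing z0 = -4: P(-4) = 1 + (1.23)(-4) + (0.365)(-4)^2 + (0.03)(-4)^3
  = 1 + (-4.92) + (5.84) + (-1.92) = 0.  So z_0 = -4 is a root, |z_0| = 4.
Divide out the factor (1 + 0.25 z) = (1 - z/z0) (since 1/z0 = -0.25):
  P(z) = (1 + 0.25 z)(1 + (0.98) z + (0.12) z^2)
  [check: z-coef 0.98 - (-0.25) = 1.23; z^2-coef 0.12 - (-0.25)(0.98) = 0.365; z^3-coef -(-0.25)(0.12) = 0.03.]
Remaining roots from the quadratic factor 1 + (0.98) z + (0.12) z^2:
  Set 1 + (0.98) z + (0.12) z^2 = 0, i.e. a z^2 + b z + c = 0 with a = 0.12, b = 0.98, c = 1.
  Discriminant D = b^2 - 4ac = (0.98)^2 - 4*(0.12)*1 = 0.9604 - (0.48) = 0.4804.
  D >= 0, so the roots are real: z = (-b +/- sqrt(D)) / (2a) = (-0.98 +/- 0.693109) / (0.24).
    z_1 = (-0.98 + 0.693109) / (0.24) = -1.1954,   |z_1| = 1.1954.
    z_2 = (-0.98 - 0.693109) / (0.24) = -6.9713,   |z_2| = 6.9713.
Moduli of all roots: 4.0000, 1.1954, 6.9713.
All moduli strictly greater than 1? Yes.
Verdict: Stationary.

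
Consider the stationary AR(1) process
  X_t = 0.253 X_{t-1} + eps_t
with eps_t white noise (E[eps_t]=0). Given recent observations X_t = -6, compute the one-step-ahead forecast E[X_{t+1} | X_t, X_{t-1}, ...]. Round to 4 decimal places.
E[X_{t+1} \mid \mathcal F_t] = -1.5180

For an AR(p) model X_t = c + sum_i phi_i X_{t-i} + eps_t, the
one-step-ahead conditional mean is
  E[X_{t+1} | X_t, ...] = c + sum_i phi_i X_{t+1-i}.
Substitute known values:
  E[X_{t+1} | ...] = (0.253) * (-6)
                   = -1.5180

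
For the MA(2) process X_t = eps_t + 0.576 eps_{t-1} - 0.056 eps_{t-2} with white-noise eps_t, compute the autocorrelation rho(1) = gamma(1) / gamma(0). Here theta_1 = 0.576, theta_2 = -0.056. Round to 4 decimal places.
\rho(1) = 0.4073

For an MA(q) process with theta_0 = 1, the autocovariance is
  gamma(k) = sigma^2 * sum_{i=0..q-k} theta_i * theta_{i+k},
and rho(k) = gamma(k) / gamma(0). Sigma^2 cancels.
  numerator   = (1)*(0.576) + (0.576)*(-0.056) = 0.543744.
  denominator = (1)^2 + (0.576)^2 + (-0.056)^2 = 1.334912.
  rho(1) = 0.543744 / 1.334912 = 0.4073.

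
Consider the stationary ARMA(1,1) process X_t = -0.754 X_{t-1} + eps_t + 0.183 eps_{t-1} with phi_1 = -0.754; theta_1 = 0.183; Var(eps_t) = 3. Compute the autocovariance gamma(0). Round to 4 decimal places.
\gamma(0) = 5.2669

Multiply the model equation by X_{t-k} and take expectations. With theta_0 = psi_0 = 1 and psi_j the MA(infinity) weights, this gives
  gamma(k) - sum_i phi_i gamma(k-i) = c_k,
  c_k = sigma^2 * sum_{j=k..q} theta_j psi_{j-k}   (c_k = 0 for k > q),
using gamma(-m) = gamma(m).
psi-weights needed (psi_j = theta_j + sum_i phi_i psi_{j-i}):
  psi_1 = theta_1 + phi_1 = 0.183 + (-0.754) = -0.571
Right-hand sides:
  c_0 = sigma^2 (1 + theta_1 psi_1) = 3 * (1 + (0.183)(-0.571)) = 3 * 0.895507 = 2.686521
  c_1 = sigma^2 theta_1 = 3 * (0.183) = 0.549
  c_2 = 0
Equations for k = 0 and k = 1 (AR order 1):
  gamma(0) = phi_1 gamma(1) + c_0
  gamma(1) = phi_1 gamma(0) + c_1
Substituting the second into the first: gamma(0) (1 - phi_1^2) = c_0 + phi_1 c_1, so
  gamma(0) = (c_0 + phi_1 c_1) / (1 - phi_1^2) = (2.686521 + (-0.754)(0.549)) / (1 - (-0.754)^2) = 2.272575 / 0.431484 = 5.266881.
Therefore gamma(0) = 5.2669 (to 4 decimal places).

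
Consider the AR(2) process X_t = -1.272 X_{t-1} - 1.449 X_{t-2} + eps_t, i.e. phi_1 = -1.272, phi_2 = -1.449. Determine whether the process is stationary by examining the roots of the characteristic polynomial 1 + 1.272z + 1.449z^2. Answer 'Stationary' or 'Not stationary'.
\text{Not stationary}

The AR(p) characteristic polynomial is P(z) = 1 + 1.272z + 1.449z^2.
Stationarity requires all roots to lie outside the unit circle, i.e. |z| > 1 for every root.
Set 1 + (1.272) z + (1.449) z^2 = 0, i.e. a z^2 + b z + c = 0 with a = 1.449, b = 1.272, c = 1.
Discriminant D = b^2 - 4ac = (1.272)^2 - 4*(1.449)*1 = 1.617984 - (5.796) = -4.178016.
D < 0, so the roots are the complex-conjugate pair z = (-b +/- i sqrt(-D)) / (2a) = -0.4389 +/- 0.7053i.
For a conjugate pair |z|^2 = z * conj(z) = (product of roots) = c/a = 1/(1.449) = 0.690131, so |z| = sqrt(0.690131) = 0.8307 for both roots.
Moduli of all roots: 0.8307, 0.8307.
All moduli strictly greater than 1? No.
Verdict: Not stationary.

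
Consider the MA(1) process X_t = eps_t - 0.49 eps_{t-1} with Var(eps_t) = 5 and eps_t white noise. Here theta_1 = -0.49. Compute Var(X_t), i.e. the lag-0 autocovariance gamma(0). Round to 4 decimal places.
\gamma(0) = 6.2005

For an MA(q) process X_t = eps_t + sum_i theta_i eps_{t-i} with
Var(eps_t) = sigma^2, the variance is
  gamma(0) = sigma^2 * (1 + sum_i theta_i^2).
  sum_i theta_i^2 = (-0.49)^2 = 0.2401.
  gamma(0) = 5 * (1 + 0.2401) = 5 * 1.2401 = 6.2005.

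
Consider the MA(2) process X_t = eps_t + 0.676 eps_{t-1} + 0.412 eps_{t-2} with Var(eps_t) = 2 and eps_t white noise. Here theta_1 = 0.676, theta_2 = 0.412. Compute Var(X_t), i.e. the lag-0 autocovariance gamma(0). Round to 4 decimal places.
\gamma(0) = 3.2534

For an MA(q) process X_t = eps_t + sum_i theta_i eps_{t-i} with
Var(eps_t) = sigma^2, the variance is
  gamma(0) = sigma^2 * (1 + sum_i theta_i^2).
  sum_i theta_i^2 = (0.676)^2 + (0.412)^2 = 0.456976 + 0.169744 = 0.62672.
  gamma(0) = 2 * (1 + 0.62672) = 2 * 1.62672 = 3.25344, which rounds to 3.2534.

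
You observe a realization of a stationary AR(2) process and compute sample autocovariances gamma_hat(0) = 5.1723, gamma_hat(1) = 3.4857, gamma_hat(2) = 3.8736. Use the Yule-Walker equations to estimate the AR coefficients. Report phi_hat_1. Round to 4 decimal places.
\hat\phi_{1} = 0.3100

The Yule-Walker equations for an AR(p) process read, in matrix form,
  Gamma_p phi = r_p,   with   (Gamma_p)_{ij} = gamma(|i - j|),
                       (r_p)_i = gamma(i),   i,j = 1..p.
Substitute the sample gammas (Toeplitz matrix and right-hand side of size 2):
  Gamma_p = [[5.1723, 3.4857], [3.4857, 5.1723]]
  r_p     = [3.4857, 3.8736]
Written out:
  5.1723 phi_1 + 3.4857 phi_2 = 3.4857
  3.4857 phi_1 + 5.1723 phi_2 = 3.8736
Solve by Cramer's rule:
  det = gamma(0)^2 - gamma(1)^2 = (5.1723)^2 - (3.4857)^2 = 26.75268729 - 12.15010449 = 14.6025828
  phi_hat_1 = [gamma(1) gamma(0) - gamma(1) gamma(2)] / det = [(3.4857)(5.1723) - (3.4857)(3.8736)] / 14.6025828 = 4.52687859 / 14.6025828 = 0.31
  phi_hat_2 = [gamma(0) gamma(2) - gamma(1)^2] / det = [(5.1723)(3.8736) - (3.4857)^2] / 14.6025828 = 7.88531679 / 14.6025828 = 0.54
So phi_hat = [0.3100, 0.5400].
Therefore phi_hat_1 = 0.3100.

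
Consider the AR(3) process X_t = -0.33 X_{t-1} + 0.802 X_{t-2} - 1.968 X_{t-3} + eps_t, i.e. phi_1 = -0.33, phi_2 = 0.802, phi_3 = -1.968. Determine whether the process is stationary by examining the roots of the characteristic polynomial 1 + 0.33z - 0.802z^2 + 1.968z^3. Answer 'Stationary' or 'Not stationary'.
\text{Not stationary}

The AR(p) characteristic polynomial is P(z) = 1 + 0.33z - 0.802z^2 + 1.968z^3.
Stationarity requires all roots to lie outside the unit circle, i.e. |z| > 1 for every root.
Degree 3: look for a simple real root z0 first, then factor out (1 - z/z0) and solve the remaining quadratic.
Testing z0 = -0.625: P(-0.625) = 1 + (0.33)(-0.625) + (-0.802)(-0.625)^2 + (1.968)(-0.625)^3
  = 1 + (-0.20625) + (-0.313281) + (-0.480469) = 0.  So z_0 = -0.625 is a root, |z_0| = 0.625.
Divide out the factor (1 + 1.6 z) = (1 - z/z0) (since 1/z0 = -1.6):
  P(z) = (1 + 1.6 z)(1 + (-1.27) z + (1.23) z^2)
  [check: z-coef -1.27 - (-1.6) = 0.33; z^2-coef 1.23 - (-1.6)(-1.27) = -0.802; z^3-coef -(-1.6)(1.23) = 1.968.]
Remaining roots from the quadratic factor 1 + (-1.27) z + (1.23) z^2:
  Set 1 + (-1.27) z + (1.23) z^2 = 0, i.e. a z^2 + b z + c = 0 with a = 1.23, b = -1.27, c = 1.
  Discriminant D = b^2 - 4ac = (-1.27)^2 - 4*(1.23)*1 = 1.6129 - (4.92) = -3.3071.
  D < 0, so the roots are the complex-conjugate pair z = (-b +/- i sqrt(-D)) / (2a) = 0.5163 +/- 0.7392i.
  For a conjugate pair |z|^2 = z * conj(z) = (product of roots) = c/a = 1/(1.23) = 0.813008, so |z| = sqrt(0.813008) = 0.9017 for both roots.
Moduli of all roots: 0.6250, 0.9017, 0.9017.
All moduli strictly greater than 1? No.
Verdict: Not stationary.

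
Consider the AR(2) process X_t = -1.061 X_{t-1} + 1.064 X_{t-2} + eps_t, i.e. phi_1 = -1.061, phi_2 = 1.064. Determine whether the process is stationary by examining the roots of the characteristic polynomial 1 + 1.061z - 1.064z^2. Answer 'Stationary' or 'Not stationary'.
\text{Not stationary}

The AR(p) characteristic polynomial is P(z) = 1 + 1.061z - 1.064z^2.
Stationarity requires all roots to lie outside the unit circle, i.e. |z| > 1 for every root.
Set 1 + (1.061) z + (-1.064) z^2 = 0, i.e. a z^2 + b z + c = 0 with a = -1.064, b = 1.061, c = 1.
Discriminant D = b^2 - 4ac = (1.061)^2 - 4*(-1.064)*1 = 1.125721 - (-4.256) = 5.381721.
D >= 0, so the roots are real: z = (-b +/- sqrt(D)) / (2a) = (-1.061 +/- 2.319854) / (-2.128).
  z_1 = (-1.061 + 2.319854) / (-2.128) = -0.5916,   |z_1| = 0.5916.
  z_2 = (-1.061 - 2.319854) / (-2.128) = 1.5887,   |z_2| = 1.5887.
Moduli of all roots: 0.5916, 1.5887.
All moduli strictly greater than 1? No.
Verdict: Not stationary.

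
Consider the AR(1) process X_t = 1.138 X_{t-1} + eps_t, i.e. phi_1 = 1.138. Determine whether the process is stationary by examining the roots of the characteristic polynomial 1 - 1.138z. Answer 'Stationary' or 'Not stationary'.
\text{Not stationary}

The AR(p) characteristic polynomial is P(z) = 1 - 1.138z.
Stationarity requires all roots to lie outside the unit circle, i.e. |z| > 1 for every root.
This is linear in z: 1 + (-1.138) z = 0  =>  z = -1/(-1.138) = 0.878735,  |z| = 0.878735.
Moduli of all roots: 0.8787.
All moduli strictly greater than 1? No.
Verdict: Not stationary.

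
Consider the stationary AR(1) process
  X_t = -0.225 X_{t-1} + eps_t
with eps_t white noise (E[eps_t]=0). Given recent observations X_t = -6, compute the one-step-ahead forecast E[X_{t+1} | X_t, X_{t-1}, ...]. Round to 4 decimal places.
E[X_{t+1} \mid \mathcal F_t] = 1.3500

For an AR(p) model X_t = c + sum_i phi_i X_{t-i} + eps_t, the
one-step-ahead conditional mean is
  E[X_{t+1} | X_t, ...] = c + sum_i phi_i X_{t+1-i}.
Substitute known values:
  E[X_{t+1} | ...] = (-0.225) * (-6)
                   = 1.3500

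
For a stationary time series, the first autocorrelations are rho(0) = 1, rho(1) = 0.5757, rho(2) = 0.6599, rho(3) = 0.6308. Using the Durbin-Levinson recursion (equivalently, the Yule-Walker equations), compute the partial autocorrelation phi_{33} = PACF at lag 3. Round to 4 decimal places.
\phi_{33} = 0.3050

The PACF at lag k is phi_{kk}, the last component of the solution
to the Yule-Walker system G_k phi = r_k where
  (G_k)_{ij} = rho(|i - j|), (r_k)_i = rho(i), i,j = 1..k.
Equivalently, Durbin-Levinson gives phi_{kk} iteratively:
  phi_{11} = rho(1)
  phi_{kk} = [rho(k) - sum_{j=1..k-1} phi_{k-1,j} rho(k-j)]
            / [1 - sum_{j=1..k-1} phi_{k-1,j} rho(j)],
  phi_{k,j} = phi_{k-1,j} - phi_{kk} phi_{k-1,k-j},  j = 1..k-1.
Step k = 1:
  phi_11 = rho(1) = 0.5757.
Step k = 2:
  phi_22 = [rho(2) - phi_11 rho(1)] / [1 - phi_11 rho(1)] = [0.6599 - (0.5757)(0.5757)] / [1 - (0.5757)(0.5757)]
         = 0.32846951 / 0.66856951 = 0.491302.
  Update: phi_21 = phi_11 - phi_22 phi_11 = 0.5757 - (0.491302)(0.5757) = 0.292857.
Step k = 3:
  phi_33 = [rho(3) - phi_21 rho(2) - phi_22 rho(1)] / [1 - phi_21 rho(1) - phi_22 rho(2)]
    numerator   = 0.6308 - (0.292857)(0.6599) - (0.491302)(0.5757) = 0.15470082
    denominator = 1 - (0.292857)(0.5757) - (0.491302)(0.6599) = 0.5071918
  phi_33 = 0.15470082 / 0.5071918 = 0.305.
Therefore phi_{33} = 0.3050.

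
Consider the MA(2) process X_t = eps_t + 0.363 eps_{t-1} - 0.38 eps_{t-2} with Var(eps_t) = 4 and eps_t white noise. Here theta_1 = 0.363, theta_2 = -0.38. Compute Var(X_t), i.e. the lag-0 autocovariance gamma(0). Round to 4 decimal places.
\gamma(0) = 5.1047

For an MA(q) process X_t = eps_t + sum_i theta_i eps_{t-i} with
Var(eps_t) = sigma^2, the variance is
  gamma(0) = sigma^2 * (1 + sum_i theta_i^2).
  sum_i theta_i^2 = (0.363)^2 + (-0.38)^2 = 0.131769 + 0.1444 = 0.276169.
  gamma(0) = 4 * (1 + 0.276169) = 4 * 1.276169 = 5.104676, which rounds to 5.1047.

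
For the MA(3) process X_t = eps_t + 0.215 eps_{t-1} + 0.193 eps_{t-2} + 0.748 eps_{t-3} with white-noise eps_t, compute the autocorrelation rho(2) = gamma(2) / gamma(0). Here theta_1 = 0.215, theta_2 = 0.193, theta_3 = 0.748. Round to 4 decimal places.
\rho(2) = 0.2154

For an MA(q) process with theta_0 = 1, the autocovariance is
  gamma(k) = sigma^2 * sum_{i=0..q-k} theta_i * theta_{i+k},
and rho(k) = gamma(k) / gamma(0). Sigma^2 cancels.
  numerator   = (1)*(0.193) + (0.215)*(0.748) = 0.35382.
  denominator = (1)^2 + (0.215)^2 + (0.193)^2 + (0.748)^2 = 1.642978.
  rho(2) = 0.35382 / 1.642978 = 0.2154.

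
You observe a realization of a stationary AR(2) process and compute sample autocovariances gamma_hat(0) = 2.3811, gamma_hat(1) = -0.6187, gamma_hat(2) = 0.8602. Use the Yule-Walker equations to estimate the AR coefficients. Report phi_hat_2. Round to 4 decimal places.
\hat\phi_{2} = 0.3150

The Yule-Walker equations for an AR(p) process read, in matrix form,
  Gamma_p phi = r_p,   with   (Gamma_p)_{ij} = gamma(|i - j|),
                       (r_p)_i = gamma(i),   i,j = 1..p.
Substitute the sample gammas (Toeplitz matrix and right-hand side of size 2):
  Gamma_p = [[2.3811, -0.6187], [-0.6187, 2.3811]]
  r_p     = [-0.6187, 0.8602]
Written out:
  2.3811 phi_1 - 0.6187 phi_2 = -0.6187
  -0.6187 phi_1 + 2.3811 phi_2 = 0.8602
Solve by Cramer's rule:
  det = gamma(0)^2 - gamma(1)^2 = (2.3811)^2 - (-0.6187)^2 = 5.66963721 - 0.38278969 = 5.28684752
  phi_hat_1 = [gamma(1) gamma(0) - gamma(1) gamma(2)] / det = [(-0.6187)(2.3811) - (-0.6187)(0.8602)] / 5.28684752 = -0.94098083 / 5.28684752 = -0.178
  phi_hat_2 = [gamma(0) gamma(2) - gamma(1)^2] / det = [(2.3811)(0.8602) - (-0.6187)^2] / 5.28684752 = 1.66543253 / 5.28684752 = 0.315
So phi_hat = [-0.1780, 0.3150].
Therefore phi_hat_2 = 0.3150.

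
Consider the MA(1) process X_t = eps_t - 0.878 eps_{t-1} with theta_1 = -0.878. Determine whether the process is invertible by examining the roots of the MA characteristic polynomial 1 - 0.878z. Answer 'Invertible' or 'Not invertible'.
\text{Invertible}

The MA(q) characteristic polynomial is P(z) = 1 - 0.878z.
Invertibility requires all roots to lie outside the unit circle, i.e. |z| > 1 for every root.
This is linear in z: 1 + (-0.878) z = 0  =>  z = -1/(-0.878) = 1.138952,  |z| = 1.138952.
Moduli of all roots: 1.1390.
All moduli strictly greater than 1? Yes.
Verdict: Invertible.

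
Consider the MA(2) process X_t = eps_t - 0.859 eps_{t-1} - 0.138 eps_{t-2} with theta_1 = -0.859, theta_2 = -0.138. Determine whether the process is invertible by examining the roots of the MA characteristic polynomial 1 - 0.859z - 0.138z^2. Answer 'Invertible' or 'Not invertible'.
\text{Invertible}

The MA(q) characteristic polynomial is P(z) = 1 - 0.859z - 0.138z^2.
Invertibility requires all roots to lie outside the unit circle, i.e. |z| > 1 for every root.
Set 1 + (-0.859) z + (-0.138) z^2 = 0, i.e. a z^2 + b z + c = 0 with a = -0.138, b = -0.859, c = 1.
Discriminant D = b^2 - 4ac = (-0.859)^2 - 4*(-0.138)*1 = 0.737881 - (-0.552) = 1.289881.
D >= 0, so the roots are real: z = (-b +/- sqrt(D)) / (2a) = (0.859 +/- 1.135729) / (-0.276).
  z_1 = (0.859 + 1.135729) / (-0.276) = -7.2273,   |z_1| = 7.2273.
  z_2 = (0.859 - 1.135729) / (-0.276) = 1.0026,   |z_2| = 1.0026.
Moduli of all roots: 7.2273, 1.0026.
All moduli strictly greater than 1? Yes.
Verdict: Invertible.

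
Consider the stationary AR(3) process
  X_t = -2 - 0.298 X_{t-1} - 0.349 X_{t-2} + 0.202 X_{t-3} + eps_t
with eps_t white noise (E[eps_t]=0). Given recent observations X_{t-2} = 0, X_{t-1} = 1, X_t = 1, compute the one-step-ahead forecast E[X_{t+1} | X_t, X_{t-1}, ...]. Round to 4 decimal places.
E[X_{t+1} \mid \mathcal F_t] = -2.6470

For an AR(p) model X_t = c + sum_i phi_i X_{t-i} + eps_t, the
one-step-ahead conditional mean is
  E[X_{t+1} | X_t, ...] = c + sum_i phi_i X_{t+1-i}.
Substitute known values:
  E[X_{t+1} | ...] = -2 + (-0.298) * (1) + (-0.349) * (1) + (0.202) * (0)
                   = -2.6470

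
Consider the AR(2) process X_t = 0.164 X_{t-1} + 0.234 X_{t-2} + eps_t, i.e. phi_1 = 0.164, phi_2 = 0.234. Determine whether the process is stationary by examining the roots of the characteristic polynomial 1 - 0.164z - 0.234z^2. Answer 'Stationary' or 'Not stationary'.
\text{Stationary}

The AR(p) characteristic polynomial is P(z) = 1 - 0.164z - 0.234z^2.
Stationarity requires all roots to lie outside the unit circle, i.e. |z| > 1 for every root.
Set 1 + (-0.164) z + (-0.234) z^2 = 0, i.e. a z^2 + b z + c = 0 with a = -0.234, b = -0.164, c = 1.
Discriminant D = b^2 - 4ac = (-0.164)^2 - 4*(-0.234)*1 = 0.026896 - (-0.936) = 0.962896.
D >= 0, so the roots are real: z = (-b +/- sqrt(D)) / (2a) = (0.164 +/- 0.981273) / (-0.468).
  z_1 = (0.164 + 0.981273) / (-0.468) = -2.4472,   |z_1| = 2.4472.
  z_2 = (0.164 - 0.981273) / (-0.468) = 1.7463,   |z_2| = 1.7463.
Moduli of all roots: 2.4472, 1.7463.
All moduli strictly greater than 1? Yes.
Verdict: Stationary.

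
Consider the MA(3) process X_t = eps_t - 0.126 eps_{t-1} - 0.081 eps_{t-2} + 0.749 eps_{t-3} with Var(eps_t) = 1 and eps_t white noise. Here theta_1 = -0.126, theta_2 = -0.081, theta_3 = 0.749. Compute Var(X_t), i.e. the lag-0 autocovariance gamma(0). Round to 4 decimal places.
\gamma(0) = 1.5834

For an MA(q) process X_t = eps_t + sum_i theta_i eps_{t-i} with
Var(eps_t) = sigma^2, the variance is
  gamma(0) = sigma^2 * (1 + sum_i theta_i^2).
  sum_i theta_i^2 = (-0.126)^2 + (-0.081)^2 + (0.749)^2 = 0.015876 + 0.006561 + 0.561001 = 0.583438.
  gamma(0) = 1 * (1 + 0.583438) = 1 * 1.583438 = 1.583438, which rounds to 1.5834.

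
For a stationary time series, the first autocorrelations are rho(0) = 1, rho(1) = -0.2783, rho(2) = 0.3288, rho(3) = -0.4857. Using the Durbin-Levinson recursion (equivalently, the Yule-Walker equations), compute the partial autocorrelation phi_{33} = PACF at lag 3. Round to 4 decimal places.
\phi_{33} = -0.4020

The PACF at lag k is phi_{kk}, the last component of the solution
to the Yule-Walker system G_k phi = r_k where
  (G_k)_{ij} = rho(|i - j|), (r_k)_i = rho(i), i,j = 1..k.
Equivalently, Durbin-Levinson gives phi_{kk} iteratively:
  phi_{11} = rho(1)
  phi_{kk} = [rho(k) - sum_{j=1..k-1} phi_{k-1,j} rho(k-j)]
            / [1 - sum_{j=1..k-1} phi_{k-1,j} rho(j)],
  phi_{k,j} = phi_{k-1,j} - phi_{kk} phi_{k-1,k-j},  j = 1..k-1.
Step k = 1:
  phi_11 = rho(1) = -0.2783.
Step k = 2:
  phi_22 = [rho(2) - phi_11 rho(1)] / [1 - phi_11 rho(1)] = [0.3288 - (-0.2783)(-0.2783)] / [1 - (-0.2783)(-0.2783)]
         = 0.25134911 / 0.92254911 = 0.272451.
  Update: phi_21 = phi_11 - phi_22 phi_11 = -0.2783 - (0.272451)(-0.2783) = -0.202477.
Step k = 3:
  phi_33 = [rho(3) - phi_21 rho(2) - phi_22 rho(1)] / [1 - phi_21 rho(1) - phi_22 rho(2)]
    numerator   = -0.4857 - (-0.202477)(0.3288) - (0.272451)(-0.2783) = -0.34330255
    denominator = 1 - (-0.202477)(-0.2783) - (0.272451)(0.3288) = 0.85406888
  phi_33 = -0.34330255 / 0.85406888 = -0.402.
Therefore phi_{33} = -0.4020.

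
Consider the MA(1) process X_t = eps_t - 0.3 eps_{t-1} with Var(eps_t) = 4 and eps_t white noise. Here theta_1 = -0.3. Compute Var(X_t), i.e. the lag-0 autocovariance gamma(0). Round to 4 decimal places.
\gamma(0) = 4.3600

For an MA(q) process X_t = eps_t + sum_i theta_i eps_{t-i} with
Var(eps_t) = sigma^2, the variance is
  gamma(0) = sigma^2 * (1 + sum_i theta_i^2).
  sum_i theta_i^2 = (-0.3)^2 = 0.09.
  gamma(0) = 4 * (1 + 0.09) = 4 * 1.09 = 4.36, which rounds to 4.3600.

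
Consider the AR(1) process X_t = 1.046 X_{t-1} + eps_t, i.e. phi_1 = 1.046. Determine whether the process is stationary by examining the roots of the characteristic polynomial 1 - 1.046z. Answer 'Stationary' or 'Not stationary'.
\text{Not stationary}

The AR(p) characteristic polynomial is P(z) = 1 - 1.046z.
Stationarity requires all roots to lie outside the unit circle, i.e. |z| > 1 for every root.
This is linear in z: 1 + (-1.046) z = 0  =>  z = -1/(-1.046) = 0.956023,  |z| = 0.956023.
Moduli of all roots: 0.9560.
All moduli strictly greater than 1? No.
Verdict: Not stationary.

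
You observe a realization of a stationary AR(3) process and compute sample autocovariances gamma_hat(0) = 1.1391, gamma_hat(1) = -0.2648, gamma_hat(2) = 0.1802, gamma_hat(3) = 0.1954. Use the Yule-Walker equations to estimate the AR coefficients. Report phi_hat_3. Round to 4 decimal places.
\hat\phi_{3} = 0.2460

The Yule-Walker equations for an AR(p) process read, in matrix form,
  Gamma_p phi = r_p,   with   (Gamma_p)_{ij} = gamma(|i - j|),
                       (r_p)_i = gamma(i),   i,j = 1..p.
Substitute the sample gammas (Toeplitz matrix and right-hand side of size 3):
  Gamma_p = [[1.1391, -0.2648, 0.1802], [-0.2648, 1.1391, -0.2648], [0.1802, -0.2648, 1.1391]]
  r_p     = [-0.2648, 0.1802, 0.1954]
Written out (R1..R3):
  (R1) 1.1391 phi_1 - 0.2648 phi_2 + 0.1802 phi_3 = -0.2648
  (R2) -0.2648 phi_1 + 1.1391 phi_2 - 0.2648 phi_3 = 0.1802
  (R3) 0.1802 phi_1 - 0.2648 phi_2 + 1.1391 phi_3 = 0.1954
Gaussian elimination:
  R2 <- R2 - (-0.2648/1.1391) R1 = R2 - (-0.232464) R1:  1.077543 phi_2 - 0.22291 phi_3 = 0.118643
  R3 <- R3 - (0.1802/1.1391) R1 = R3 - (0.158195) R1:  -0.22291 phi_2 + 1.110593 phi_3 = 0.23729
  R3 <- R3 - (-0.22291/1.077543) R2 = R3 - (-0.206869) R2:  1.06448 phi_3 = 0.261834
Back-substitution:
  phi_hat_3 = 0.261834 / 1.06448 = 0.245973
  phi_hat_2 = (0.118643 - (-0.22291)(0.245973)) / 1.077543 = 0.16099
  phi_hat_1 = (-0.2648 - (-0.2648)(0.16099) - (0.1802)(0.245973)) / 1.1391 = -0.233952
So phi_hat = [-0.2340, 0.1610, 0.2460].
Therefore phi_hat_3 = 0.2460.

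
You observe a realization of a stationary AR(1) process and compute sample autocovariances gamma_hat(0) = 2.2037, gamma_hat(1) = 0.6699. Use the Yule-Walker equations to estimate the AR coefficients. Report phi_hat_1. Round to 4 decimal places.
\hat\phi_{1} = 0.3040

The Yule-Walker equations for an AR(p) process read, in matrix form,
  Gamma_p phi = r_p,   with   (Gamma_p)_{ij} = gamma(|i - j|),
                       (r_p)_i = gamma(i),   i,j = 1..p.
Substitute the sample gammas (Toeplitz matrix and right-hand side of size 1):
  Gamma_p = [[2.2037]]
  r_p     = [0.6699]
With p = 1 this is the single equation gamma(0) phi_1 = gamma(1):
  phi_hat_1 = gamma(1) / gamma(0) = 0.6699 / 2.2037 = 0.3040.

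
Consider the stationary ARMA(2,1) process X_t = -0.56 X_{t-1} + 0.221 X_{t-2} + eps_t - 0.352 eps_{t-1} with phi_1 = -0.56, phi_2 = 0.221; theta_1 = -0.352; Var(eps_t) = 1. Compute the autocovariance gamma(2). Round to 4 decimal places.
\gamma(2) = 2.4644

Multiply the model equation by X_{t-k} and take expectations. With theta_0 = psi_0 = 1 and psi_j the MA(infinity) weights, this gives
  gamma(k) - sum_i phi_i gamma(k-i) = c_k,
  c_k = sigma^2 * sum_{j=k..q} theta_j psi_{j-k}   (c_k = 0 for k > q),
using gamma(-m) = gamma(m).
psi-weights needed (psi_j = theta_j + sum_i phi_i psi_{j-i}):
  psi_1 = theta_1 + phi_1 = -0.352 + (-0.56) = -0.912
Right-hand sides:
  c_0 = sigma^2 (1 + theta_1 psi_1) = 1 * (1 + (-0.352)(-0.912)) = 1 * 1.321024 = 1.321024
  c_1 = sigma^2 theta_1 = 1 * (-0.352) = -0.352
  c_2 = 0
Equations for k = 0, 1, 2 (AR order 2, c_2 = 0):
  (E0) gamma(0) = phi_1 gamma(1) + phi_2 gamma(2) + c_0
  (E1) gamma(1) = phi_1 gamma(0) + phi_2 gamma(1) + c_1
  (E2) gamma(2) = phi_1 gamma(1) + phi_2 gamma(0)
From (E1): gamma(1) = A gamma(0) + B with
  A = phi_1 / (1 - phi_2) = -0.56 / 0.779 = -0.71887,   B = c_1 / (1 - phi_2) = -0.352 / 0.779 = -0.451861.
Insert (E2) into (E0): gamma(0) (1 - phi_2^2) = phi_1 (1 + phi_2) gamma(1) + c_0.
  phi_1 (1 + phi_2) = (-0.56)(1.221) = -0.68376,   1 - phi_2^2 = 0.951159.
Replace gamma(1) by A gamma(0) + B and collect gamma(0):
  gamma(0) [0.951159 - (-0.68376)(-0.71887)] = (-0.68376)(-0.451861) + 1.321024
  gamma(0) * 0.459624 = 1.629989
  gamma(0) = 1.629989 / 0.459624 = 3.546351.
  gamma(1) = A gamma(0) + B = (-0.71887)(3.546351) + (-0.451861) = -3.001228.
  gamma(2) = phi_1 gamma(1) + phi_2 gamma(0) = (-0.56)(-3.001228) + (0.221)(3.546351) = 2.464431.
Therefore gamma(2) = 2.4644 (to 4 decimal places).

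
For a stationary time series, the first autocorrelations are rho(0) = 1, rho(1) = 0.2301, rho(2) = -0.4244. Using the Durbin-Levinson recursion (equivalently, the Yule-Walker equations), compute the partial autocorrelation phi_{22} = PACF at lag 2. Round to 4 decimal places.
\phi_{22} = -0.5040

The PACF at lag k is phi_{kk}, the last component of the solution
to the Yule-Walker system G_k phi = r_k where
  (G_k)_{ij} = rho(|i - j|), (r_k)_i = rho(i), i,j = 1..k.
Equivalently, Durbin-Levinson gives phi_{kk} iteratively:
  phi_{11} = rho(1)
  phi_{kk} = [rho(k) - sum_{j=1..k-1} phi_{k-1,j} rho(k-j)]
            / [1 - sum_{j=1..k-1} phi_{k-1,j} rho(j)],
  phi_{k,j} = phi_{k-1,j} - phi_{kk} phi_{k-1,k-j},  j = 1..k-1.
Step k = 1:
  phi_11 = rho(1) = 0.2301.
Step k = 2:
  phi_22 = [rho(2) - phi_11 rho(1)] / [1 - phi_11 rho(1)] = [-0.4244 - (0.2301)(0.2301)] / [1 - (0.2301)(0.2301)]
         = -0.47734601 / 0.94705399 = -0.504.
Therefore phi_{22} = -0.5040.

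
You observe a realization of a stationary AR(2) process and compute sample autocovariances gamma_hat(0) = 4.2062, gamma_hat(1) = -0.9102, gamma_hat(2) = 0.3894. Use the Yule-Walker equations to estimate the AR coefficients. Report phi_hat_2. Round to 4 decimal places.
\hat\phi_{2} = 0.0480

The Yule-Walker equations for an AR(p) process read, in matrix form,
  Gamma_p phi = r_p,   with   (Gamma_p)_{ij} = gamma(|i - j|),
                       (r_p)_i = gamma(i),   i,j = 1..p.
Substitute the sample gammas (Toeplitz matrix and right-hand side of size 2):
  Gamma_p = [[4.2062, -0.9102], [-0.9102, 4.2062]]
  r_p     = [-0.9102, 0.3894]
Written out:
  4.2062 phi_1 - 0.9102 phi_2 = -0.9102
  -0.9102 phi_1 + 4.2062 phi_2 = 0.3894
Solve by Cramer's rule:
  det = gamma(0)^2 - gamma(1)^2 = (4.2062)^2 - (-0.9102)^2 = 17.69211844 - 0.82846404 = 16.8636544
  phi_hat_1 = [gamma(1) gamma(0) - gamma(1) gamma(2)] / det = [(-0.9102)(4.2062) - (-0.9102)(0.3894)] / 16.8636544 = -3.47405136 / 16.8636544 = -0.206
  phi_hat_2 = [gamma(0) gamma(2) - gamma(1)^2] / det = [(4.2062)(0.3894) - (-0.9102)^2] / 16.8636544 = 0.80943024 / 16.8636544 = 0.048
So phi_hat = [-0.2060, 0.0480].
Therefore phi_hat_2 = 0.0480.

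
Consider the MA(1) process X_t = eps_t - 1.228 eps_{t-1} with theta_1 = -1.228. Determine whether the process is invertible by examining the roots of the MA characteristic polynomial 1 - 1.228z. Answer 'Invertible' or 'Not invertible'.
\text{Not invertible}

The MA(q) characteristic polynomial is P(z) = 1 - 1.228z.
Invertibility requires all roots to lie outside the unit circle, i.e. |z| > 1 for every root.
This is linear in z: 1 + (-1.228) z = 0  =>  z = -1/(-1.228) = 0.814332,  |z| = 0.814332.
Moduli of all roots: 0.8143.
All moduli strictly greater than 1? No.
Verdict: Not invertible.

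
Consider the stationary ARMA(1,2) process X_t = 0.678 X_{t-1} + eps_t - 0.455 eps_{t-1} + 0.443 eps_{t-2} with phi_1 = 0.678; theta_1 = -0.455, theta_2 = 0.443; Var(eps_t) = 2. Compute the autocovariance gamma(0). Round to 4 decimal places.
\gamma(0) = 3.4063

Multiply the model equation by X_{t-k} and take expectations. With theta_0 = psi_0 = 1 and psi_j the MA(infinity) weights, this gives
  gamma(k) - sum_i phi_i gamma(k-i) = c_k,
  c_k = sigma^2 * sum_{j=k..q} theta_j psi_{j-k}   (c_k = 0 for k > q),
using gamma(-m) = gamma(m).
psi-weights needed (psi_j = theta_j + sum_i phi_i psi_{j-i}):
  psi_1 = theta_1 + phi_1 = -0.455 + (0.678) = 0.223
  psi_2 = theta_2 + phi_1 psi_1 = 0.443 + (0.678)(0.223) = 0.594194
Right-hand sides:
  c_0 = sigma^2 (1 + theta_1 psi_1 + theta_2 psi_2) = 2 * (1 + (-0.455)(0.223) + (0.443)(0.594194)) = 2 * 1.161763 = 2.323526
  c_1 = sigma^2 (theta_1 + theta_2 psi_1) = 2 * (-0.455 + (0.443)(0.223)) = -0.712422
  c_2 = sigma^2 theta_2 = 2 * (0.443) = 0.886
Equations for k = 0 and k = 1 (AR order 1):
  gamma(0) = phi_1 gamma(1) + c_0
  gamma(1) = phi_1 gamma(0) + c_1
Substituting the second into the first: gamma(0) (1 - phi_1^2) = c_0 + phi_1 c_1, so
  gamma(0) = (c_0 + phi_1 c_1) / (1 - phi_1^2) = (2.323526 + (0.678)(-0.712422)) / (1 - (0.678)^2) = 1.840504 / 0.540316 = 3.406347.
Therefore gamma(0) = 3.4063 (to 4 decimal places).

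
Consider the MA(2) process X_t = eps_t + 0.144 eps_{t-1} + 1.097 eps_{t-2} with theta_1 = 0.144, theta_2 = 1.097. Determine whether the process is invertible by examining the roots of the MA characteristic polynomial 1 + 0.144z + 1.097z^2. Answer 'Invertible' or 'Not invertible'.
\text{Not invertible}

The MA(q) characteristic polynomial is P(z) = 1 + 0.144z + 1.097z^2.
Invertibility requires all roots to lie outside the unit circle, i.e. |z| > 1 for every root.
Set 1 + (0.144) z + (1.097) z^2 = 0, i.e. a z^2 + b z + c = 0 with a = 1.097, b = 0.144, c = 1.
Discriminant D = b^2 - 4ac = (0.144)^2 - 4*(1.097)*1 = 0.020736 - (4.388) = -4.367264.
D < 0, so the roots are the complex-conjugate pair z = (-b +/- i sqrt(-D)) / (2a) = -0.0656 +/- 0.9525i.
For a conjugate pair |z|^2 = z * conj(z) = (product of roots) = c/a = 1/(1.097) = 0.911577, so |z| = sqrt(0.911577) = 0.9548 for both roots.
Moduli of all roots: 0.9548, 0.9548.
All moduli strictly greater than 1? No.
Verdict: Not invertible.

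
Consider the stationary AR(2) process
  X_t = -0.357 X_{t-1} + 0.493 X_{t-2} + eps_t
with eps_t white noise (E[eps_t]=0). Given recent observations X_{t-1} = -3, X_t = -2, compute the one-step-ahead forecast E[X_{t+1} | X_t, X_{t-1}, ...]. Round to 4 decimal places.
E[X_{t+1} \mid \mathcal F_t] = -0.7650

For an AR(p) model X_t = c + sum_i phi_i X_{t-i} + eps_t, the
one-step-ahead conditional mean is
  E[X_{t+1} | X_t, ...] = c + sum_i phi_i X_{t+1-i}.
Substitute known values:
  E[X_{t+1} | ...] = (-0.357) * (-2) + (0.493) * (-3)
                   = -0.7650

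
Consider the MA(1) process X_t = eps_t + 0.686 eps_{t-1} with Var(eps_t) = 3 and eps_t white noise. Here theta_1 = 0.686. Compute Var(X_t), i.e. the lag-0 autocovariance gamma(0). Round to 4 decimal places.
\gamma(0) = 4.4118

For an MA(q) process X_t = eps_t + sum_i theta_i eps_{t-i} with
Var(eps_t) = sigma^2, the variance is
  gamma(0) = sigma^2 * (1 + sum_i theta_i^2).
  sum_i theta_i^2 = (0.686)^2 = 0.470596.
  gamma(0) = 3 * (1 + 0.470596) = 3 * 1.470596 = 4.411788, which rounds to 4.4118.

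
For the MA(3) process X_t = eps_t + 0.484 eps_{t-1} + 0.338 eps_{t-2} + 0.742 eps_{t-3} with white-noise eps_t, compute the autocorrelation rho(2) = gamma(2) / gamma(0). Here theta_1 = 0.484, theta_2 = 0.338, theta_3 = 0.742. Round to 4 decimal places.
\rho(2) = 0.3671

For an MA(q) process with theta_0 = 1, the autocovariance is
  gamma(k) = sigma^2 * sum_{i=0..q-k} theta_i * theta_{i+k},
and rho(k) = gamma(k) / gamma(0). Sigma^2 cancels.
  numerator   = (1)*(0.338) + (0.484)*(0.742) = 0.697128.
  denominator = (1)^2 + (0.484)^2 + (0.338)^2 + (0.742)^2 = 1.899064.
  rho(2) = 0.697128 / 1.899064 = 0.3671.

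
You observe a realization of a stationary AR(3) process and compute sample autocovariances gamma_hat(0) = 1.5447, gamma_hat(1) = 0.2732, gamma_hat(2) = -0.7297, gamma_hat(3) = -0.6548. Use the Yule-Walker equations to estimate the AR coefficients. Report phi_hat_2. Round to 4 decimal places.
\hat\phi_{2} = -0.4420

The Yule-Walker equations for an AR(p) process read, in matrix form,
  Gamma_p phi = r_p,   with   (Gamma_p)_{ij} = gamma(|i - j|),
                       (r_p)_i = gamma(i),   i,j = 1..p.
Substitute the sample gammas (Toeplitz matrix and right-hand side of size 3):
  Gamma_p = [[1.5447, 0.2732, -0.7297], [0.2732, 1.5447, 0.2732], [-0.7297, 0.2732, 1.5447]]
  r_p     = [0.2732, -0.7297, -0.6548]
Written out (R1..R3):
  (R1) 1.5447 phi_1 + 0.2732 phi_2 - 0.7297 phi_3 = 0.2732
  (R2) 0.2732 phi_1 + 1.5447 phi_2 + 0.2732 phi_3 = -0.7297
  (R3) -0.7297 phi_1 + 0.2732 phi_2 + 1.5447 phi_3 = -0.6548
Gaussian elimination:
  R2 <- R2 - (0.2732/1.5447) R1 = R2 - (0.176863) R1:  1.496381 phi_2 + 0.402257 phi_3 = -0.778019
  R3 <- R3 - (-0.7297/1.5447) R1 = R3 - (-0.472389) R1:  0.402257 phi_2 + 1.199997 phi_3 = -0.525743
  R3 <- R3 - (0.402257/1.496381) R2 = R3 - (0.26882) R2:  1.091863 phi_3 = -0.316596
Back-substitution:
  phi_hat_3 = -0.316596 / 1.091863 = -0.28996
  phi_hat_2 = (-0.778019 - (0.402257)(-0.28996)) / 1.496381 = -0.441987
  phi_hat_1 = (0.2732 - (0.2732)(-0.441987) - (-0.7297)(-0.28996)) / 1.5447 = 0.11806
So phi_hat = [0.1181, -0.4420, -0.2900].
Therefore phi_hat_2 = -0.4420.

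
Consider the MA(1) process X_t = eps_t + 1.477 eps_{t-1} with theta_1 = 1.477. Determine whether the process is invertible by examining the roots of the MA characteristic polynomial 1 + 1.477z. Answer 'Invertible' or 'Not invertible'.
\text{Not invertible}

The MA(q) characteristic polynomial is P(z) = 1 + 1.477z.
Invertibility requires all roots to lie outside the unit circle, i.e. |z| > 1 for every root.
This is linear in z: 1 + (1.477) z = 0  =>  z = -1/(1.477) = -0.677048,  |z| = 0.677048.
Moduli of all roots: 0.6770.
All moduli strictly greater than 1? No.
Verdict: Not invertible.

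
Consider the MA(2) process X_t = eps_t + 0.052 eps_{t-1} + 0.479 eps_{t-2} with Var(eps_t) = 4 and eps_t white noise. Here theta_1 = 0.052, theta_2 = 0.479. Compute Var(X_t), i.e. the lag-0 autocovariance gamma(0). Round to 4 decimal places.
\gamma(0) = 4.9286

For an MA(q) process X_t = eps_t + sum_i theta_i eps_{t-i} with
Var(eps_t) = sigma^2, the variance is
  gamma(0) = sigma^2 * (1 + sum_i theta_i^2).
  sum_i theta_i^2 = (0.052)^2 + (0.479)^2 = 0.002704 + 0.229441 = 0.232145.
  gamma(0) = 4 * (1 + 0.232145) = 4 * 1.232145 = 4.92858, which rounds to 4.9286.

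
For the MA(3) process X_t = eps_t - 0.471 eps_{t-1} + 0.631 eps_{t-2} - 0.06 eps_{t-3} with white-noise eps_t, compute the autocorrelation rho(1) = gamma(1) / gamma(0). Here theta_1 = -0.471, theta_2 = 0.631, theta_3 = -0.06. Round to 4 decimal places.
\rho(1) = -0.4965

For an MA(q) process with theta_0 = 1, the autocovariance is
  gamma(k) = sigma^2 * sum_{i=0..q-k} theta_i * theta_{i+k},
and rho(k) = gamma(k) / gamma(0). Sigma^2 cancels.
  numerator   = (1)*(-0.471) + (-0.471)*(0.631) + (0.631)*(-0.06) = -0.806061.
  denominator = (1)^2 + (-0.471)^2 + (0.631)^2 + (-0.06)^2 = 1.623602.
  rho(1) = -0.806061 / 1.623602 = -0.4965.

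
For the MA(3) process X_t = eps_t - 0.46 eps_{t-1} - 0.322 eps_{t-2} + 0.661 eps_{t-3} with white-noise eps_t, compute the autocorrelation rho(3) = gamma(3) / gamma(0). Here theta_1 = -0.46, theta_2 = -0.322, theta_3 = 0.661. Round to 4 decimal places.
\rho(3) = 0.3772

For an MA(q) process with theta_0 = 1, the autocovariance is
  gamma(k) = sigma^2 * sum_{i=0..q-k} theta_i * theta_{i+k},
and rho(k) = gamma(k) / gamma(0). Sigma^2 cancels.
  numerator   = (1)*(0.661) = 0.661.
  denominator = (1)^2 + (-0.46)^2 + (-0.322)^2 + (0.661)^2 = 1.752205.
  rho(3) = 0.661 / 1.752205 = 0.3772.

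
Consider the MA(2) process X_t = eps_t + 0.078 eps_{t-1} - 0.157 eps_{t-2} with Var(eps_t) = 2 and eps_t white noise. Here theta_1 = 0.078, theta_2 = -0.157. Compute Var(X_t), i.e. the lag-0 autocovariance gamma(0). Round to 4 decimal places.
\gamma(0) = 2.0615

For an MA(q) process X_t = eps_t + sum_i theta_i eps_{t-i} with
Var(eps_t) = sigma^2, the variance is
  gamma(0) = sigma^2 * (1 + sum_i theta_i^2).
  sum_i theta_i^2 = (0.078)^2 + (-0.157)^2 = 0.006084 + 0.024649 = 0.030733.
  gamma(0) = 2 * (1 + 0.030733) = 2 * 1.030733 = 2.061466, which rounds to 2.0615.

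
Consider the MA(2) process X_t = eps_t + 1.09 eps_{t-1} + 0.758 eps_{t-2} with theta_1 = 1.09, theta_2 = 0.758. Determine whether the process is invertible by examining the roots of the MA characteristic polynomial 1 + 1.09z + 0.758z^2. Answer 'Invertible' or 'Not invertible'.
\text{Invertible}

The MA(q) characteristic polynomial is P(z) = 1 + 1.09z + 0.758z^2.
Invertibility requires all roots to lie outside the unit circle, i.e. |z| > 1 for every root.
Set 1 + (1.09) z + (0.758) z^2 = 0, i.e. a z^2 + b z + c = 0 with a = 0.758, b = 1.09, c = 1.
Discriminant D = b^2 - 4ac = (1.09)^2 - 4*(0.758)*1 = 1.1881 - (3.032) = -1.8439.
D < 0, so the roots are the complex-conjugate pair z = (-b +/- i sqrt(-D)) / (2a) = -0.719 +/- 0.8957i.
For a conjugate pair |z|^2 = z * conj(z) = (product of roots) = c/a = 1/(0.758) = 1.319261, so |z| = sqrt(1.319261) = 1.1486 for both roots.
Moduli of all roots: 1.1486, 1.1486.
All moduli strictly greater than 1? Yes.
Verdict: Invertible.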